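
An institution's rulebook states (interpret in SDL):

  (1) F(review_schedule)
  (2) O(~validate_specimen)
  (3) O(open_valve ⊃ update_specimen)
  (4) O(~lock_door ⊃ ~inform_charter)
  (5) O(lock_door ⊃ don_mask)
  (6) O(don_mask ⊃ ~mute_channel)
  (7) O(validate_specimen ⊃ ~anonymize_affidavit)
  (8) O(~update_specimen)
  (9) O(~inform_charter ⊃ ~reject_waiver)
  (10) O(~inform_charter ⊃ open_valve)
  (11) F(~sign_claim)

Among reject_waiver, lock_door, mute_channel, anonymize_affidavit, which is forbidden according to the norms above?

Premise 8 states O(~update_specimen) outright.
Premise 3, O(open_valve ⊃ update_specimen), contraposes to O(~update_specimen ⊃ ~open_valve); with O(~update_specimen) we get O(~open_valve).
Premise 10 is O(~inform_charter ⊃ open_valve); contrapositively O(~open_valve ⊃ inform_charter). Since O(~open_valve) holds, K gives O(inform_charter).
Premise 4, O(~lock_door ⊃ ~inform_charter), contraposes to O(inform_charter ⊃ lock_door); with O(inform_charter) we get O(lock_door).
Applying K to premise 5 (O(lock_door ⊃ don_mask)) and O(lock_door) yields O(don_mask).
From O(don_mask) and premise 6, O(don_mask ⊃ ~mute_channel), we obtain O(~mute_channel).
So O(~mute_channel) holds, i.e. mute_channel is forbidden. None of the other listed options is forbidden under the premises.

mute_channel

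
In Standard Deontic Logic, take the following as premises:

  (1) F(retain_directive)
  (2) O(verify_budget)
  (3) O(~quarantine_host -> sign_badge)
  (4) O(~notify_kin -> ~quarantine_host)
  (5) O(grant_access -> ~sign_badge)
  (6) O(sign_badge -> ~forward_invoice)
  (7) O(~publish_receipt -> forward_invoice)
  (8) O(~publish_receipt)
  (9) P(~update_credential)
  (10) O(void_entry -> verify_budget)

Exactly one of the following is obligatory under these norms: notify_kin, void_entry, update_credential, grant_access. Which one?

Premise 8 gives O(~publish_receipt).
From O(~publish_receipt) and premise 7, O(~publish_receipt -> forward_invoice), we obtain O(forward_invoice).
The contrapositive of premise 6 (O(sign_badge -> ~forward_invoice)) is O(forward_invoice -> ~sign_badge), and O(forward_invoice) is already established, so O(~sign_badge).
Premise 3, O(~quarantine_host -> sign_badge), contraposes to O(~sign_badge -> quarantine_host); with O(~sign_badge) we get O(quarantine_host).
Premise 4 is O(~notify_kin -> ~quarantine_host); contrapositively O(quarantine_host -> notify_kin). Since O(quarantine_host) holds, K gives O(notify_kin).
So O(notify_kin) holds — notify_kin is obligatory. None of the other listed options is made obligatory by any chain of premises.

notify_kin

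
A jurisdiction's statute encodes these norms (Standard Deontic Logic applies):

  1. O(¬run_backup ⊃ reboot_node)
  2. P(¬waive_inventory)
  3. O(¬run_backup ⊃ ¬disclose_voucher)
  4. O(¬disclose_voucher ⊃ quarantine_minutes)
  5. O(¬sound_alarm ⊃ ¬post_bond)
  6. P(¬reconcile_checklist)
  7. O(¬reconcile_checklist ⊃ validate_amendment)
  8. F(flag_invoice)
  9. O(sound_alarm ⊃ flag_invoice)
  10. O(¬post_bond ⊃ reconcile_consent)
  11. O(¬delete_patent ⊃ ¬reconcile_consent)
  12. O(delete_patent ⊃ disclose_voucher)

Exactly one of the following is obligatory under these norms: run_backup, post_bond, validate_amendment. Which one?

Premise 8 is F(flag_invoice), i.e. O(¬flag_invoice).
Premise 9 is O(sound_alarm ⊃ flag_invoice); contrapositively O(¬flag_invoice ⊃ ¬sound_alarm). Since O(¬flag_invoice) holds, K gives O(¬sound_alarm).
Applying K to premise 5 (O(¬sound_alarm ⊃ ¬post_bond)) and O(¬sound_alarm) yields O(¬post_bond).
From O(¬post_bond) and premise 10, O(¬post_bond ⊃ reconcile_consent), we obtain O(reconcile_consent).
The contrapositive of premise 11 (O(¬delete_patent ⊃ ¬reconcile_consent)) is O(reconcile_consent ⊃ delete_patent), and O(reconcile_consent) is already established, so O(delete_patent).
Premise 12 is O(delete_patent ⊃ disclose_voucher); since O(delete_patent), deontic closure gives O(disclose_voucher).
Premise 3 is O(¬run_backup ⊃ ¬disclose_voucher); contrapositively O(disclose_voucher ⊃ run_backup). Since O(disclose_voucher) holds, K gives O(run_backup).
So O(run_backup) holds — run_backup is obligatory. None of the other listed options is made obligatory by any chain of premises.

run_backup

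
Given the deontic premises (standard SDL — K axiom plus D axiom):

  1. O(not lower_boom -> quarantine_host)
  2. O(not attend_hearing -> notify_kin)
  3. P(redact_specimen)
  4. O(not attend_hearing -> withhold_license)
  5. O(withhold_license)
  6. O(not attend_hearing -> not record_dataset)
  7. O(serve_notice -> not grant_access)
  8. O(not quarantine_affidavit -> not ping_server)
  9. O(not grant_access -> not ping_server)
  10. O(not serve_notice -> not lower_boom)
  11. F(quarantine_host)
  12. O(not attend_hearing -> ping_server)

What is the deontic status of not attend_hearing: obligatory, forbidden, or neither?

Premise 11, F(quarantine_host), is equivalent to O(not quarantine_host).
The contrapositive of premise 1 (O(not lower_boom -> quarantine_host)) is O(not quarantine_host -> lower_boom), and O(not quarantine_host) is already established, so O(lower_boom).
Premise 10, O(not serve_notice -> not lower_boom), contraposes to O(lower_boom -> serve_notice); with O(lower_boom) we get O(serve_notice).
With premise 7, O(serve_notice -> not grant_access), the K-axiom yields O(not grant_access).
With premise 9, O(not grant_access -> not ping_server), the K-axiom yields O(not ping_server).
Premise 12, O(not attend_hearing -> ping_server), contraposes to O(not ping_server -> attend_hearing); with O(not ping_server) we get O(attend_hearing).
Premises 2, 3, 4, 5, 6, 8 do not contribute to this derivation.
Thus O(attend_hearing), which is F(not attend_hearing): not attend_hearing is forbidden.

Forbidden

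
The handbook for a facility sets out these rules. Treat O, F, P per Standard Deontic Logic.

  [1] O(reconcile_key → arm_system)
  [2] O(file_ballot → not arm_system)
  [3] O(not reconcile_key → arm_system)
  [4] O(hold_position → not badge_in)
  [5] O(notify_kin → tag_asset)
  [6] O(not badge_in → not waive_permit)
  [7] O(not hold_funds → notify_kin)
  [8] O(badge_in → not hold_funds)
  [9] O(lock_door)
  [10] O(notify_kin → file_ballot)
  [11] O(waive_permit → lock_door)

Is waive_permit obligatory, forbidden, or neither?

Forbidden

By case analysis on reconcile_key: premise 1 gives O(reconcile_key → arm_system) and premise 3 gives O(not reconcile_key → arm_system), so O(arm_system) either way.
Premise 2 is O(file_ballot → not arm_system); contrapositively O(arm_system → not file_ballot). Since O(arm_system) holds, K gives O(not file_ballot).
Premise 10 is O(notify_kin → file_ballot); contrapositively O(not file_ballot → not notify_kin). Since O(not file_ballot) holds, K gives O(not notify_kin).
The contrapositive of premise 7 (O(not hold_funds → notify_kin)) is O(not notify_kin → hold_funds), and O(not notify_kin) is already established, so O(hold_funds).
Premise 8 is O(badge_in → not hold_funds); contrapositively O(hold_funds → not badge_in). Since O(hold_funds) holds, K gives O(not badge_in).
Premise 6 is O(not badge_in → not waive_permit); since O(not badge_in), deontic closure gives O(not waive_permit).
Premises 4, 5, 9, 11 do not contribute to this derivation.
Thus O(not waive_permit), which is F(waive_permit): waive_permit is forbidden.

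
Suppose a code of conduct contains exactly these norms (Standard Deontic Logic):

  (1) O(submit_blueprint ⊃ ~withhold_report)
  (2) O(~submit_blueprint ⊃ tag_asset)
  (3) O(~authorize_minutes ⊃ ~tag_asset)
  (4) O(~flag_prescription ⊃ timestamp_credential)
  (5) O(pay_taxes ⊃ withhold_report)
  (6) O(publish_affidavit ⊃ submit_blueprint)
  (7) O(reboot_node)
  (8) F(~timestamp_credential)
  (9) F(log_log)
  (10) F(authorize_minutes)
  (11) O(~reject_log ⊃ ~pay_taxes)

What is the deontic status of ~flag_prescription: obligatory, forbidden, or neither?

Premise 4 is O(~flag_prescription ⊃ timestamp_credential); even if O(timestamp_credential) held, inferring O(~flag_prescription) would be affirming the consequent — invalid.
No premise or chain of K-axiom applications forces O(~flag_prescription), and none forces O(flag_prescription). So ~flag_prescription is neither obligatory nor forbidden under these norms.

Neither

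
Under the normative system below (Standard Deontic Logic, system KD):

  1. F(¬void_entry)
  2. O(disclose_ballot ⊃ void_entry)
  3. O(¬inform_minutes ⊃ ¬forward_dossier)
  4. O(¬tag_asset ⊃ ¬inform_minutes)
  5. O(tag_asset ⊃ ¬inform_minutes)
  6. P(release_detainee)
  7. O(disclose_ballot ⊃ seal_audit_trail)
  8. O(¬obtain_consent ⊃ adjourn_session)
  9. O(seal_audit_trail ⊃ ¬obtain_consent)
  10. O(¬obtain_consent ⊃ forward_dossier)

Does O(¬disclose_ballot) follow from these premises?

Premises 5 and 4 are O(tag_asset ⊃ ¬inform_minutes) and O(¬tag_asset ⊃ ¬inform_minutes); every ideal world satisfies tag_asset or ¬tag_asset, so in either case ¬inform_minutes holds — hence O(¬inform_minutes).
From O(¬inform_minutes) and premise 3, O(¬inform_minutes ⊃ ¬forward_dossier), we obtain O(¬forward_dossier).
The contrapositive of premise 10 (O(¬obtain_consent ⊃ forward_dossier)) is O(¬forward_dossier ⊃ obtain_consent), and O(¬forward_dossier) is already established, so O(obtain_consent).
Premise 9, O(seal_audit_trail ⊃ ¬obtain_consent), contraposes to O(obtain_consent ⊃ ¬seal_audit_trail); with O(obtain_consent) we get O(¬seal_audit_trail).
Premise 7 is O(disclose_ballot ⊃ seal_audit_trail); contrapositively O(¬seal_audit_trail ⊃ ¬disclose_ballot). Since O(¬seal_audit_trail) holds, K gives O(¬disclose_ballot).
Premises 1, 2, 6, 8 do not contribute to this derivation.
So O(¬disclose_ballot) follows.

Yes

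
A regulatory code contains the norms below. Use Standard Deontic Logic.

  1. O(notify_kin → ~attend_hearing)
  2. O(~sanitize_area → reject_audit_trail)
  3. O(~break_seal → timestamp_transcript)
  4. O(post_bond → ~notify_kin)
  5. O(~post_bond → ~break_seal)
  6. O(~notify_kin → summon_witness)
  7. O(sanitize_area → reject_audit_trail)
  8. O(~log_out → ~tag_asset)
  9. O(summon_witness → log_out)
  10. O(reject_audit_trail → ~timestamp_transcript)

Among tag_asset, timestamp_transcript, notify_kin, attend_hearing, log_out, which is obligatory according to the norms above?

Premises 7 and 2 are O(sanitize_area → reject_audit_trail) and O(~sanitize_area → reject_audit_trail); every ideal world satisfies sanitize_area or ~sanitize_area, so in either case reject_audit_trail holds — hence O(reject_audit_trail).
Premise 10 is O(reject_audit_trail → ~timestamp_transcript); since O(reject_audit_trail), deontic closure gives O(~timestamp_transcript).
The contrapositive of premise 3 (O(~break_seal → timestamp_transcript)) is O(~timestamp_transcript → break_seal), and O(~timestamp_transcript) is already established, so O(break_seal).
Premise 5, O(~post_bond → ~break_seal), contraposes to O(break_seal → post_bond); with O(break_seal) we get O(post_bond).
From O(post_bond) and premise 4, O(post_bond → ~notify_kin), we obtain O(~notify_kin).
Applying K to premise 6 (O(~notify_kin → summon_witness)) and O(~notify_kin) yields O(summon_witness).
From O(summon_witness) and premise 9, O(summon_witness → log_out), we obtain O(log_out).
So O(log_out) holds — log_out is obligatory. None of the other listed options is made obligatory by any chain of premises.

log_out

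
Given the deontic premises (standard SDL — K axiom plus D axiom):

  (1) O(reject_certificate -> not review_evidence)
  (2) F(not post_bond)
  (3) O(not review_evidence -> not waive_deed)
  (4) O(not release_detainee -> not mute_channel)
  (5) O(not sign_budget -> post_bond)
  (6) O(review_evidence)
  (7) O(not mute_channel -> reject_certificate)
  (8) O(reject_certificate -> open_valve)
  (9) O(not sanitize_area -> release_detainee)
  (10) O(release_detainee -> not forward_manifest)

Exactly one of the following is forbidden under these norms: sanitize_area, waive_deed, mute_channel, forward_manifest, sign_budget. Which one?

Premise 6 gives O(review_evidence).
Premise 1, O(reject_certificate -> not review_evidence), contraposes to O(review_evidence -> not reject_certificate); with O(review_evidence) we get O(not reject_certificate).
Premise 7 is O(not mute_channel -> reject_certificate); contrapositively O(not reject_certificate -> mute_channel). Since O(not reject_certificate) holds, K gives O(mute_channel).
The contrapositive of premise 4 (O(not release_detainee -> not mute_channel)) is O(mute_channel -> release_detainee), and O(mute_channel) is already established, so O(release_detainee).
Applying K to premise 10 (O(release_detainee -> not forward_manifest)) and O(release_detainee) yields O(not forward_manifest).
So O(not forward_manifest) holds, i.e. forward_manifest is forbidden. None of the other listed options is forbidden under the premises.

forward_manifest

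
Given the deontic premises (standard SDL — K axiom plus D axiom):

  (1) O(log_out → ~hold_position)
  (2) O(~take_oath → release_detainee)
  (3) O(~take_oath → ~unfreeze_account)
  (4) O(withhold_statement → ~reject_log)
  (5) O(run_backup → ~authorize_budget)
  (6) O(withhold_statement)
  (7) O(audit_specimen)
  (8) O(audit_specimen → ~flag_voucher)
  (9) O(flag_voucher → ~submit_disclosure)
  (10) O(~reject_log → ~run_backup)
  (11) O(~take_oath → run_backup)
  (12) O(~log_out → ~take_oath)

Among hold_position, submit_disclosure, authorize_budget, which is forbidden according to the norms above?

Premise 6 states O(withhold_statement) outright.
From O(withhold_statement) and premise 4, O(withhold_statement → ~reject_log), we obtain O(~reject_log).
Premise 10 is O(~reject_log → ~run_backup); since O(~reject_log), deontic closure gives O(~run_backup).
Premise 11 is O(~take_oath → run_backup); contrapositively O(~run_backup → take_oath). Since O(~run_backup) holds, K gives O(take_oath).
Premise 12, O(~log_out → ~take_oath), contraposes to O(take_oath → log_out); with O(take_oath) we get O(log_out).
With premise 1, O(log_out → ~hold_position), the K-axiom yields O(~hold_position).
So O(~hold_position) holds, i.e. hold_position is forbidden. None of the other listed options is forbidden under the premises.

hold_position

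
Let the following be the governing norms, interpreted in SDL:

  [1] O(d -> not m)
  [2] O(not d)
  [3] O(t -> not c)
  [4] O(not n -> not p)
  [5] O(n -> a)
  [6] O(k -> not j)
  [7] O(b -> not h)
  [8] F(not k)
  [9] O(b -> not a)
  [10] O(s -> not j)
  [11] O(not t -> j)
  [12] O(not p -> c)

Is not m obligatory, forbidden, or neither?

Neither

Premise 1 is O(d -> not m), but O(d) is not derivable from the premises, so it does not yield O(not m).
No premise or chain of K-axiom applications forces O(not m), and none forces O(m). So not m is neither obligatory nor forbidden under these norms.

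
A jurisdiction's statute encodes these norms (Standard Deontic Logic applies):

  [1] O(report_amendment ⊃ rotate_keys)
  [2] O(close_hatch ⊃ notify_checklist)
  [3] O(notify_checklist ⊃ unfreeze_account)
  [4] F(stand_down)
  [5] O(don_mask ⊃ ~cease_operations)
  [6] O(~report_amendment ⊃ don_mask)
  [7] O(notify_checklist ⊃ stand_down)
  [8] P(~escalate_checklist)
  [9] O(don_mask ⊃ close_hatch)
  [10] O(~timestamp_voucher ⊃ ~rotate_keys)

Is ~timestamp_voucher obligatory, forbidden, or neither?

Forbidden

F(stand_down) at premise 4 means O(~stand_down).
Premise 7, O(notify_checklist ⊃ stand_down), contraposes to O(~stand_down ⊃ ~notify_checklist); with O(~stand_down) we get O(~notify_checklist).
Premise 2, O(close_hatch ⊃ notify_checklist), contraposes to O(~notify_checklist ⊃ ~close_hatch); with O(~notify_checklist) we get O(~close_hatch).
Premise 9 is O(don_mask ⊃ close_hatch); contrapositively O(~close_hatch ⊃ ~don_mask). Since O(~close_hatch) holds, K gives O(~don_mask).
Premise 6 is O(~report_amendment ⊃ don_mask); contrapositively O(~don_mask ⊃ report_amendment). Since O(~don_mask) holds, K gives O(report_amendment).
Applying K to premise 1 (O(report_amendment ⊃ rotate_keys)) and O(report_amendment) yields O(rotate_keys).
Premise 10 is O(~timestamp_voucher ⊃ ~rotate_keys); contrapositively O(rotate_keys ⊃ timestamp_voucher). Since O(rotate_keys) holds, K gives O(timestamp_voucher).
Premises 3, 5, 8 do not contribute to this derivation.
Thus O(timestamp_voucher), which is F(~timestamp_voucher): ~timestamp_voucher is forbidden.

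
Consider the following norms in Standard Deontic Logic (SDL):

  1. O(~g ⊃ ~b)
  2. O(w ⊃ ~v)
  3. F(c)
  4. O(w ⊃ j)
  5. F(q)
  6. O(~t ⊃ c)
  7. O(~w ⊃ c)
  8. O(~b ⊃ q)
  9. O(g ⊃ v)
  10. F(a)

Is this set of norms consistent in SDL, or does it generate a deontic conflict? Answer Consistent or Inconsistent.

Inconsistent

Premise 5, F(q), is equivalent to O(~q).
Premise 8, O(~b ⊃ q), contraposes to O(~q ⊃ b); with O(~q) we get O(b).
Premise 1 is O(~g ⊃ ~b); contrapositively O(b ⊃ g). Since O(b) holds, K gives O(g).
Applying K to premise 9 (O(g ⊃ v)) and O(g) yields O(v).
The contrapositive of premise 2 (O(w ⊃ ~v)) is O(v ⊃ ~w), and O(v) is already established, so O(~w).
Premise 7 is O(~w ⊃ c); since O(~w), deontic closure gives O(c).
Yet premise 3 is F(c), i.e. O(~c).
We now have both O(c) and O(~c) — c is simultaneously obligatory and forbidden, violating the D-axiom.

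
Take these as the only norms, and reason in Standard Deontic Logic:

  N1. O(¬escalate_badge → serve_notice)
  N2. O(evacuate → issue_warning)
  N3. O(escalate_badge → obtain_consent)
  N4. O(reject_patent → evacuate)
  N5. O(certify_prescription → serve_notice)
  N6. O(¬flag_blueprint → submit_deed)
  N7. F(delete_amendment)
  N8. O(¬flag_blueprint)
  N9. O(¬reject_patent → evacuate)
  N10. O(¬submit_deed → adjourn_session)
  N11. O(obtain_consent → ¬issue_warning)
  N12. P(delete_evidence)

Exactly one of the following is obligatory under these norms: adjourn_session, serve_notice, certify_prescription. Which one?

serve_notice

By case analysis on reject_patent: premise 4 gives O(reject_patent → evacuate) and premise 9 gives O(¬reject_patent → evacuate), so O(evacuate) either way.
With premise 2, O(evacuate → issue_warning), the K-axiom yields O(issue_warning).
The contrapositive of premise 11 (O(obtain_consent → ¬issue_warning)) is O(issue_warning → ¬obtain_consent), and O(issue_warning) is already established, so O(¬obtain_consent).
Premise 3, O(escalate_badge → obtain_consent), contraposes to O(¬obtain_consent → ¬escalate_badge); with O(¬obtain_consent) we get O(¬escalate_badge).
Premise 1 is O(¬escalate_badge → serve_notice); since O(¬escalate_badge), deontic closure gives O(serve_notice).
So O(serve_notice) holds — serve_notice is obligatory. None of the other listed options is made obligatory by any chain of premises.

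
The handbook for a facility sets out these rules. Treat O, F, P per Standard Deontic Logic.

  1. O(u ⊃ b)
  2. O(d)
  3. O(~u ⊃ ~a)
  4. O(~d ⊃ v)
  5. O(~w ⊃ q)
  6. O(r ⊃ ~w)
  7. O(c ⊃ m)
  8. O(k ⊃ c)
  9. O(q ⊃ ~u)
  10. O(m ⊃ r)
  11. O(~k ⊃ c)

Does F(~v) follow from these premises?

Premise 4 is O(~d ⊃ v), but O(~d) is not derivable from the premises, so it does not yield O(v).
No other premise forces O(v). An ideal world satisfying every premise can still have ~v true, so F(~v) is not derivable.

No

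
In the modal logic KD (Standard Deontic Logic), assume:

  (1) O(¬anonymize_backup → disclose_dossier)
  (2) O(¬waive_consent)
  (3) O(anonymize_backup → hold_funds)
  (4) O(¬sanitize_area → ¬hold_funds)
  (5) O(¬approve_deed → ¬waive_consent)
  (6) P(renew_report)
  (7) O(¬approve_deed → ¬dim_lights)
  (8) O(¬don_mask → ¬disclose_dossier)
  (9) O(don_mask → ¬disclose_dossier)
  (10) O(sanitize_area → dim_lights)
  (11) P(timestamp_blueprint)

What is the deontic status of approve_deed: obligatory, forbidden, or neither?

Obligatory

Premises 9 and 8 are O(don_mask → ¬disclose_dossier) and O(¬don_mask → ¬disclose_dossier); every ideal world satisfies don_mask or ¬don_mask, so in either case ¬disclose_dossier holds — hence O(¬disclose_dossier).
Premise 1 is O(¬anonymize_backup → disclose_dossier); contrapositively O(¬disclose_dossier → anonymize_backup). Since O(¬disclose_dossier) holds, K gives O(anonymize_backup).
With premise 3, O(anonymize_backup → hold_funds), the K-axiom yields O(hold_funds).
The contrapositive of premise 4 (O(¬sanitize_area → ¬hold_funds)) is O(hold_funds → sanitize_area), and O(hold_funds) is already established, so O(sanitize_area).
Applying K to premise 10 (O(sanitize_area → dim_lights)) and O(sanitize_area) yields O(dim_lights).
Premise 7, O(¬approve_deed → ¬dim_lights), contraposes to O(dim_lights → approve_deed); with O(dim_lights) we get O(approve_deed).
Premises 2, 5, 6, 11 do not contribute to this derivation.
Hence approve_deed is obligatory.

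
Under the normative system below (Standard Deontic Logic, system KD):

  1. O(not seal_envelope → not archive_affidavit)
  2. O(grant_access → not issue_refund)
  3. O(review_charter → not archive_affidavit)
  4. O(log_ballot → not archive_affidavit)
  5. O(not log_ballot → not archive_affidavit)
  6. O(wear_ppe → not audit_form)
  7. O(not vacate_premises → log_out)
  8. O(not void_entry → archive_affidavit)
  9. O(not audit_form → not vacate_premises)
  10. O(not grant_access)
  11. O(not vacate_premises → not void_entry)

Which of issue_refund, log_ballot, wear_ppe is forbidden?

Premises 5 and 4 are O(not log_ballot → not archive_affidavit) and O(log_ballot → not archive_affidavit); every ideal world satisfies not log_ballot or log_ballot, so in either case not archive_affidavit holds — hence O(not archive_affidavit).
The contrapositive of premise 8 (O(not void_entry → archive_affidavit)) is O(not archive_affidavit → void_entry), and O(not archive_affidavit) is already established, so O(void_entry).
Premise 11 is O(not vacate_premises → not void_entry); contrapositively O(void_entry → vacate_premises). Since O(void_entry) holds, K gives O(vacate_premises).
Premise 9, O(not audit_form → not vacate_premises), contraposes to O(vacate_premises → audit_form); with O(vacate_premises) we get O(audit_form).
Premise 6, O(wear_ppe → not audit_form), contraposes to O(audit_form → not wear_ppe); with O(audit_form) we get O(not wear_ppe).
So O(not wear_ppe) holds, i.e. wear_ppe is forbidden. None of the other listed options is forbidden under the premises.

wear_ppe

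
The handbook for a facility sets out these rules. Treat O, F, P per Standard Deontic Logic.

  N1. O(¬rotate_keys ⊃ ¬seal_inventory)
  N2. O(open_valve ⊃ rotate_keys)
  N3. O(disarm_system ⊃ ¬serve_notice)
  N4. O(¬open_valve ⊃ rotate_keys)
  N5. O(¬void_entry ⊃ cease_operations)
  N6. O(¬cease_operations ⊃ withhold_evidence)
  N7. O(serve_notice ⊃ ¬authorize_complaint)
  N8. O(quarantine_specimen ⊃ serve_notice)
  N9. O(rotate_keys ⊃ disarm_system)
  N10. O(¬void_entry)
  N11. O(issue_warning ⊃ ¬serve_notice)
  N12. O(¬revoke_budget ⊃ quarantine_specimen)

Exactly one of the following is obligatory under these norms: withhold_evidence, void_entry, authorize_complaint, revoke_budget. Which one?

revoke_budget

Premises 4 and 2 are O(¬open_valve ⊃ rotate_keys) and O(open_valve ⊃ rotate_keys); every ideal world satisfies ¬open_valve or open_valve, so in either case rotate_keys holds — hence O(rotate_keys).
Premise 9 is O(rotate_keys ⊃ disarm_system); since O(rotate_keys), deontic closure gives O(disarm_system).
With premise 3, O(disarm_system ⊃ ¬serve_notice), the K-axiom yields O(¬serve_notice).
Premise 8, O(quarantine_specimen ⊃ serve_notice), contraposes to O(¬serve_notice ⊃ ¬quarantine_specimen); with O(¬serve_notice) we get O(¬quarantine_specimen).
Premise 12 is O(¬revoke_budget ⊃ quarantine_specimen); contrapositively O(¬quarantine_specimen ⊃ revoke_budget). Since O(¬quarantine_specimen) holds, K gives O(revoke_budget).
So O(revoke_budget) holds — revoke_budget is obligatory. None of the other listed options is made obligatory by any chain of premises.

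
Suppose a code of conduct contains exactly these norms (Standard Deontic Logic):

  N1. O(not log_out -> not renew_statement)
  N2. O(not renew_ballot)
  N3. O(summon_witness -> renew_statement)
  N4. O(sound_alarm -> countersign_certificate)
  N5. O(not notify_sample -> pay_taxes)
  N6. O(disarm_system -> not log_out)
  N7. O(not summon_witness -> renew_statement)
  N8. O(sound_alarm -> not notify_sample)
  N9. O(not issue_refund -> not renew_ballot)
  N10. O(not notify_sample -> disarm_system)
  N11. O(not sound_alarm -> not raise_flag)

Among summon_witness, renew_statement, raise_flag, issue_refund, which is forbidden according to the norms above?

raise_flag

Premises 3 and 7 are O(summon_witness -> renew_statement) and O(not summon_witness -> renew_statement); every ideal world satisfies summon_witness or not summon_witness, so in either case renew_statement holds — hence O(renew_statement).
The contrapositive of premise 1 (O(not log_out -> not renew_statement)) is O(renew_statement -> log_out), and O(renew_statement) is already established, so O(log_out).
Premise 6 is O(disarm_system -> not log_out); contrapositively O(log_out -> not disarm_system). Since O(log_out) holds, K gives O(not disarm_system).
The contrapositive of premise 10 (O(not notify_sample -> disarm_system)) is O(not disarm_system -> notify_sample), and O(not disarm_system) is already established, so O(notify_sample).
The contrapositive of premise 8 (O(sound_alarm -> not notify_sample)) is O(notify_sample -> not sound_alarm), and O(notify_sample) is already established, so O(not sound_alarm).
Premise 11 is O(not sound_alarm -> not raise_flag); since O(not sound_alarm), deontic closure gives O(not raise_flag).
So O(not raise_flag) holds, i.e. raise_flag is forbidden. None of the other listed options is forbidden under the premises.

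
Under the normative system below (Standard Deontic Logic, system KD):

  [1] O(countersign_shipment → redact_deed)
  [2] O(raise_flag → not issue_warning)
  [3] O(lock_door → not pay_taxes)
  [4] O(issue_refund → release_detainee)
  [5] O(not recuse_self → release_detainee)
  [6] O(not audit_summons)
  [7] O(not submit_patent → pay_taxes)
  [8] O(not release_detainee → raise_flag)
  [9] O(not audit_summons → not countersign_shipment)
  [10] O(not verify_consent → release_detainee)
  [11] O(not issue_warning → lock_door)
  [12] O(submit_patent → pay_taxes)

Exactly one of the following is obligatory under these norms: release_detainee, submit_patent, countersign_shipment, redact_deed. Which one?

Premises 12 and 7 are O(submit_patent → pay_taxes) and O(not submit_patent → pay_taxes); every ideal world satisfies submit_patent or not submit_patent, so in either case pay_taxes holds — hence O(pay_taxes).
Premise 3 is O(lock_door → not pay_taxes); contrapositively O(pay_taxes → not lock_door). Since O(pay_taxes) holds, K gives O(not lock_door).
The contrapositive of premise 11 (O(not issue_warning → lock_door)) is O(not lock_door → issue_warning), and O(not lock_door) is already established, so O(issue_warning).
The contrapositive of premise 2 (O(raise_flag → not issue_warning)) is O(issue_warning → not raise_flag), and O(issue_warning) is already established, so O(not raise_flag).
Premise 8, O(not release_detainee → raise_flag), contraposes to O(not raise_flag → release_detainee); with O(not raise_flag) we get O(release_detainee).
So O(release_detainee) holds — release_detainee is obligatory. None of the other listed options is made obligatory by any chain of premises.

release_detainee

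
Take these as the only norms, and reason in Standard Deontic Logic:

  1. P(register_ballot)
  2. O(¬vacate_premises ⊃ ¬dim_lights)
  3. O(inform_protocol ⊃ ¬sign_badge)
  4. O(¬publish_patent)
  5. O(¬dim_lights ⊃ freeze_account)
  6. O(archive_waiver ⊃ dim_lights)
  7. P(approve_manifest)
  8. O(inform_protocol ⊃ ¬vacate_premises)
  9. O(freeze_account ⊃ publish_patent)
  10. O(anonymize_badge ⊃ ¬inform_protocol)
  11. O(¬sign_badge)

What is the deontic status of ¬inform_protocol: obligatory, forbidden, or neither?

Obligatory

From premise 4 we have O(¬publish_patent).
Premise 9, O(freeze_account ⊃ publish_patent), contraposes to O(¬publish_patent ⊃ ¬freeze_account); with O(¬publish_patent) we get O(¬freeze_account).
The contrapositive of premise 5 (O(¬dim_lights ⊃ freeze_account)) is O(¬freeze_account ⊃ dim_lights), and O(¬freeze_account) is already established, so O(dim_lights).
Premise 2, O(¬vacate_premises ⊃ ¬dim_lights), contraposes to O(dim_lights ⊃ vacate_premises); with O(dim_lights) we get O(vacate_premises).
Premise 8, O(inform_protocol ⊃ ¬vacate_premises), contraposes to O(vacate_premises ⊃ ¬inform_protocol); with O(vacate_premises) we get O(¬inform_protocol).
Premises 1, 3, 6, 7, 10, 11 do not contribute to this derivation.
Hence ¬inform_protocol is obligatory.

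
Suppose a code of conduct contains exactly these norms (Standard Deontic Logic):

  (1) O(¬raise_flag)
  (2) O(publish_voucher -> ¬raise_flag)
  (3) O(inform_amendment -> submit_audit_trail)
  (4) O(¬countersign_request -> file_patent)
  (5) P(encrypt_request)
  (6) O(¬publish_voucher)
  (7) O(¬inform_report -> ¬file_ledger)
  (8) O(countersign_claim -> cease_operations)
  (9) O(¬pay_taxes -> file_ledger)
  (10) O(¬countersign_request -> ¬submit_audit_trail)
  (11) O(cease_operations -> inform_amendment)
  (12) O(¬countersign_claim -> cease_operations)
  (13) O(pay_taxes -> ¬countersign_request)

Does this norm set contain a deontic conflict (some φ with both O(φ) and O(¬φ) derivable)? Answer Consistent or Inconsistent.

Consistent

Premise 2 is O(publish_voucher -> ¬raise_flag); even if O(¬raise_flag) held, inferring O(publish_voucher) would be affirming the consequent — invalid.
So O(publish_voucher) is not derivable, and the apparent clash with O(¬publish_voucher) does not arise.
A world satisfying every obligation exists (e.g. cease_operations=true, countersign_claim=false, countersign_request=true, encrypt_request=false, file_ledger=true, file_patent=false, inform_amendment=true, inform_report=true, pay_taxes=false, publish_voucher=false, raise_flag=false, submit_audit_trail=true); no atom is both obligatory and forbidden, so the set is consistent.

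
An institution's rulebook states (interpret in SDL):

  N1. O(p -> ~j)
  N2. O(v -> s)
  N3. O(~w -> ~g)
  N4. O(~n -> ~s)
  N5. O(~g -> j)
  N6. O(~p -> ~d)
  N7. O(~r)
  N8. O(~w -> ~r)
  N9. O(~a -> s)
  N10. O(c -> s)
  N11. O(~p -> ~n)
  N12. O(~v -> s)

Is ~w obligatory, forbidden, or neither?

By case analysis on v: premise 2 gives O(v -> s) and premise 12 gives O(~v -> s), so O(s) either way.
Premise 4 is O(~n -> ~s); contrapositively O(s -> n). Since O(s) holds, K gives O(n).
Premise 11, O(~p -> ~n), contraposes to O(n -> p); with O(n) we get O(p).
Premise 1 is O(p -> ~j); since O(p), deontic closure gives O(~j).
Premise 5 is O(~g -> j); contrapositively O(~j -> g). Since O(~j) holds, K gives O(g).
The contrapositive of premise 3 (O(~w -> ~g)) is O(g -> w), and O(g) is already established, so O(w).
Premises 6, 7, 8, 9, 10 do not contribute to this derivation.
Thus O(w), which is F(~w): ~w is forbidden.

Forbidden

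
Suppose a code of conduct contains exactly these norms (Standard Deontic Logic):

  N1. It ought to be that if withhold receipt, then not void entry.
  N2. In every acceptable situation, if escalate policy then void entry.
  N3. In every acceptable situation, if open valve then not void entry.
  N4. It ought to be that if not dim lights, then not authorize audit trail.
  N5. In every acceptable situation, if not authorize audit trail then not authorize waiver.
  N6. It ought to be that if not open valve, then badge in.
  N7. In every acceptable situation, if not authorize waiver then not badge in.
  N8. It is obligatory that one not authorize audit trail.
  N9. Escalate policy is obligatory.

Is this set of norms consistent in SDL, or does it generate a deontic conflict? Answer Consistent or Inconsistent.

Inconsistent

Premise 8 states O(¬authorize_audit_trail) outright.
Applying K to premise 5 (O(¬authorize_audit_trail → ¬authorize_waiver)) and O(¬authorize_audit_trail) yields O(¬authorize_waiver).
From O(¬authorize_waiver) and premise 7, O(¬authorize_waiver → ¬badge_in), we obtain O(¬badge_in).
Premise 6, O(¬open_valve → badge_in), contraposes to O(¬badge_in → open_valve); with O(¬badge_in) we get O(open_valve).
Premise 3 is O(open_valve → ¬void_entry); since O(open_valve), deontic closure gives O(¬void_entry).
Premise 2 is O(escalate_policy → void_entry); contrapositively O(¬void_entry → ¬escalate_policy). Since O(¬void_entry) holds, K gives O(¬escalate_policy).
But premise 9 directly asserts O(escalate_policy).
We now have both O(¬escalate_policy) and O(escalate_policy) — escalate_policy is simultaneously obligatory and forbidden, violating the D-axiom.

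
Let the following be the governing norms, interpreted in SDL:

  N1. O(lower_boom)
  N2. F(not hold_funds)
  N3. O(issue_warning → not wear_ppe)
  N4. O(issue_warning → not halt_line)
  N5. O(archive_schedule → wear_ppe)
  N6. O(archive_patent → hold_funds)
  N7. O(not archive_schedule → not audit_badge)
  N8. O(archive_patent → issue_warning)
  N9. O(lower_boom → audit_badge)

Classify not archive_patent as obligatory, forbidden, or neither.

Premise 1 gives O(lower_boom).
With premise 9, O(lower_boom → audit_badge), the K-axiom yields O(audit_badge).
Premise 7 is O(not archive_schedule → not audit_badge); contrapositively O(audit_badge → archive_schedule). Since O(audit_badge) holds, K gives O(archive_schedule).
Premise 5 is O(archive_schedule → wear_ppe); since O(archive_schedule), deontic closure gives O(wear_ppe).
The contrapositive of premise 3 (O(issue_warning → not wear_ppe)) is O(wear_ppe → not issue_warning), and O(wear_ppe) is already established, so O(not issue_warning).
Premise 8 is O(archive_patent → issue_warning); contrapositively O(not issue_warning → not archive_patent). Since O(not issue_warning) holds, K gives O(not archive_patent).
Premises 2, 4, 6 do not contribute to this derivation.
Hence not archive_patent is obligatory.

Obligatory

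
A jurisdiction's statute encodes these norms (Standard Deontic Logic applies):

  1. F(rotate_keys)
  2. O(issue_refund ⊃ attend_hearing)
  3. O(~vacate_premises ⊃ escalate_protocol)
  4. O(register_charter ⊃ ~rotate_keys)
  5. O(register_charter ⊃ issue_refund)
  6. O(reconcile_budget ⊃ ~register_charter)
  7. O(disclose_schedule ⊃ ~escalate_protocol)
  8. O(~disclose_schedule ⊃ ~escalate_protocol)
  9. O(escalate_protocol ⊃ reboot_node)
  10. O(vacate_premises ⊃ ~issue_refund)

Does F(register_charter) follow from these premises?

Yes

Premises 8 and 7 are O(~disclose_schedule ⊃ ~escalate_protocol) and O(disclose_schedule ⊃ ~escalate_protocol); every ideal world satisfies ~disclose_schedule or disclose_schedule, so in either case ~escalate_protocol holds — hence O(~escalate_protocol).
Premise 3, O(~vacate_premises ⊃ escalate_protocol), contraposes to O(~escalate_protocol ⊃ vacate_premises); with O(~escalate_protocol) we get O(vacate_premises).
Applying K to premise 10 (O(vacate_premises ⊃ ~issue_refund)) and O(vacate_premises) yields O(~issue_refund).
The contrapositive of premise 5 (O(register_charter ⊃ issue_refund)) is O(~issue_refund ⊃ ~register_charter), and O(~issue_refund) is already established, so O(~register_charter).
Premises 1, 2, 4, 6, 9 do not contribute to this derivation.
So O(~register_charter) holds, i.e. F(register_charter). The claim follows.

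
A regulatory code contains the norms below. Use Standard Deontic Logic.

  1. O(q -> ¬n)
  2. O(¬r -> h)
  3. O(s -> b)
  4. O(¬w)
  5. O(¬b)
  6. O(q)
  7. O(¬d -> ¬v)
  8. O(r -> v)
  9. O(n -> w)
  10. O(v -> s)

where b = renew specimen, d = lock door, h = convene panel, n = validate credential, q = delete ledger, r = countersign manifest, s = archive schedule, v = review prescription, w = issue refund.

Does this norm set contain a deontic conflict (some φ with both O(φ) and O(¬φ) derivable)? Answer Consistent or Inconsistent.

Consistent

Premise 9 is O(n -> w), but O(n) is not derivable from the premises, so it does not yield O(w).
So O(w) is not derivable, and the apparent clash with O(¬w) does not arise.
A world satisfying every obligation exists (e.g. b=false, d=false, h=true, n=false, q=true, r=false, s=false, v=false, w=false); no atom is both obligatory and forbidden, so the set is consistent.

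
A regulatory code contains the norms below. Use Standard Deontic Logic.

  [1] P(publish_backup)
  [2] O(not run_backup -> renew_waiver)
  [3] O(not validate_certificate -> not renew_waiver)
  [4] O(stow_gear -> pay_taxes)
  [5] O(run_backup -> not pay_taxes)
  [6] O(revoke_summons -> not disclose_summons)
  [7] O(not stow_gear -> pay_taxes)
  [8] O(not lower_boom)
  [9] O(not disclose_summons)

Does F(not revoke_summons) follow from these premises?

Premise 6 is O(revoke_summons -> not disclose_summons); even if O(not disclose_summons) held, inferring O(revoke_summons) would be affirming the consequent — invalid.
No other premise forces O(revoke_summons). An ideal world satisfying every premise can still have not revoke_summons true, so F(not revoke_summons) is not derivable.

No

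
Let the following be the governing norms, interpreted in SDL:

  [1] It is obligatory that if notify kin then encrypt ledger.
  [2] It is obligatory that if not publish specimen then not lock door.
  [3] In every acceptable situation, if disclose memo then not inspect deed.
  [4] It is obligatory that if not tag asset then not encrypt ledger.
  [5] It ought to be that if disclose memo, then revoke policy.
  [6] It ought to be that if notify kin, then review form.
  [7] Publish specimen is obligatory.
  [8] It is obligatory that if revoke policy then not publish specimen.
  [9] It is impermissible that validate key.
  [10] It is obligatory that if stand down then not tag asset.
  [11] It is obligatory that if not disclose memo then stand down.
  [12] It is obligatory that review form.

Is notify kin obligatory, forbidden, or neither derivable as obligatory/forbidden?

Forbidden

Premise 7 gives O(publish_specimen).
Premise 8, O(revoke_policy → ¬publish_specimen), contraposes to O(publish_specimen → ¬revoke_policy); with O(publish_specimen) we get O(¬revoke_policy).
Premise 5, O(disclose_memo → revoke_policy), contraposes to O(¬revoke_policy → ¬disclose_memo); with O(¬revoke_policy) we get O(¬disclose_memo).
Applying K to premise 11 (O(¬disclose_memo → stand_down)) and O(¬disclose_memo) yields O(stand_down).
From O(stand_down) and premise 10, O(stand_down → ¬tag_asset), we obtain O(¬tag_asset).
With premise 4, O(¬tag_asset → ¬encrypt_ledger), the K-axiom yields O(¬encrypt_ledger).
Premise 1, O(notify_kin → encrypt_ledger), contraposes to O(¬encrypt_ledger → ¬notify_kin); with O(¬encrypt_ledger) we get O(¬notify_kin).
Premises 2, 3, 6, 9, 12 do not contribute to this derivation.
Thus O(¬notify_kin), which is F(notify_kin): notify_kin is forbidden.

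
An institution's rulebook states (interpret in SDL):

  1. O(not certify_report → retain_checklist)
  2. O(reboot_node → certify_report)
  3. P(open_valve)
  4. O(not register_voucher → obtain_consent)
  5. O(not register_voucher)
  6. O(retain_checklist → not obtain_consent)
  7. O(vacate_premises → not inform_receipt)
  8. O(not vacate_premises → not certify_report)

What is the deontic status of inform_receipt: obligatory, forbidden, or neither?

Forbidden

Premise 5 gives O(not register_voucher).
From O(not register_voucher) and premise 4, O(not register_voucher → obtain_consent), we obtain O(obtain_consent).
Premise 6, O(retain_checklist → not obtain_consent), contraposes to O(obtain_consent → not retain_checklist); with O(obtain_consent) we get O(not retain_checklist).
The contrapositive of premise 1 (O(not certify_report → retain_checklist)) is O(not retain_checklist → certify_report), and O(not retain_checklist) is already established, so O(certify_report).
Premise 8, O(not vacate_premises → not certify_report), contraposes to O(certify_report → vacate_premises); with O(certify_report) we get O(vacate_premises).
From O(vacate_premises) and premise 7, O(vacate_premises → not inform_receipt), we obtain O(not inform_receipt).
Premises 2, 3 do not contribute to this derivation.
Thus O(not inform_receipt), which is F(inform_receipt): inform_receipt is forbidden.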